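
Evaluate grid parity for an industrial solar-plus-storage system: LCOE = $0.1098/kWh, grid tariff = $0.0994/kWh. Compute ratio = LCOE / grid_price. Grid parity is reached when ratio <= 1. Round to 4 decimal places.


Compare LCOE to grid price:
  LCOE = $0.1098/kWh, Grid price = $0.0994/kWh
  Ratio = LCOE / grid_price = 0.1098 / 0.0994 = 1.1046
  Grid parity achieved (ratio <= 1)? no

1.1046


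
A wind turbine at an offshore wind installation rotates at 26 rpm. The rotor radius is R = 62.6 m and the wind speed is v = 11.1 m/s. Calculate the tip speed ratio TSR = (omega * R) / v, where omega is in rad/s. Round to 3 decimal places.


Convert rotational speed to rad/s:
  omega = 26 * 2 * pi / 60 = 2.7227 rad/s
Compute tip speed:
  v_tip = omega * R = 2.7227 * 62.6 = 170.442 m/s
Tip speed ratio:
  TSR = v_tip / v_wind = 170.442 / 11.1 = 15.355

15.355


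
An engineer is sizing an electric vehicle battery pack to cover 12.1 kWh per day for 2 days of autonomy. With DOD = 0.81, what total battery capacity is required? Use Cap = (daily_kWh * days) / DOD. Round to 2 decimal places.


Total energy needed = daily * days = 12.1 * 2 = 24.2 kWh
Account for depth of discharge:
  Cap = total_energy / DOD = 24.2 / 0.81
  Cap = 29.88 kWh

29.88


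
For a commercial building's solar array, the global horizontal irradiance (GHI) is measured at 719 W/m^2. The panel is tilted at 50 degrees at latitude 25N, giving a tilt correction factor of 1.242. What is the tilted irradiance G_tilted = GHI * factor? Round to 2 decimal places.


Identify the given values:
  GHI = 719 W/m^2, tilt correction factor = 1.242
Apply the formula G_tilted = GHI * factor:
  G_tilted = 719 * 1.242
  G_tilted = 893.00 W/m^2

893.00


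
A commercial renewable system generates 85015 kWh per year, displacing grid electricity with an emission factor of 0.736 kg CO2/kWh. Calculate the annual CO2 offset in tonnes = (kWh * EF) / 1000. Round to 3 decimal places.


CO2 offset in kg = generation * emission_factor
CO2 offset = 85015 * 0.736 = 62571.04 kg
Convert to tonnes:
  CO2 offset = 62571.04 / 1000 = 62.571 tonnes

62.571


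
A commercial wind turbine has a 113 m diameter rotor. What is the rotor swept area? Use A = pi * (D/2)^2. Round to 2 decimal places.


Compute the rotor radius:
  r = D / 2 = 113 / 2 = 56.5 m
Calculate swept area:
  A = pi * r^2 = pi * 56.5^2
  A = 10028.75 m^2

10028.75


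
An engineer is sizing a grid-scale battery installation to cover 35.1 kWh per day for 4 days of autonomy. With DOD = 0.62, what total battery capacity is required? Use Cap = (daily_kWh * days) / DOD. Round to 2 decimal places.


Total energy needed = daily * days = 35.1 * 4 = 140.4 kWh
Account for depth of discharge:
  Cap = total_energy / DOD = 140.4 / 0.62
  Cap = 226.45 kWh

226.45


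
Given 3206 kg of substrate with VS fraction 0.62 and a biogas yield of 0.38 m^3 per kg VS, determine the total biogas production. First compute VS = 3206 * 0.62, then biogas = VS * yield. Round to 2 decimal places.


Compute volatile solids:
  VS = mass * VS_fraction = 3206 * 0.62 = 1987.72 kg
Calculate biogas volume:
  Biogas = VS * specific_yield = 1987.72 * 0.38
  Biogas = 755.33 m^3

755.33


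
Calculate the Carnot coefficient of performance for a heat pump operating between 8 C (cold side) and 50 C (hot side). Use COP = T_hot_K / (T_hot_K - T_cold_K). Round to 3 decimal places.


Convert to Kelvin:
  T_hot = 50 + 273.15 = 323.15 K
  T_cold = 8 + 273.15 = 281.15 K
Apply Carnot COP formula:
  COP = T_hot_K / (T_hot_K - T_cold_K) = 323.15 / 42.0
  COP = 7.694

7.694


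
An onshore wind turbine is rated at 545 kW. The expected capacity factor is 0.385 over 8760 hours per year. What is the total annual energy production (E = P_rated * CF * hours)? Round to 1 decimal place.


Annual energy = rated_kW * capacity_factor * hours_per_year
Given: P_rated = 545 kW, CF = 0.385, hours = 8760
E = 545 * 0.385 * 8760
E = 1838067.0 kWh

1838067.0


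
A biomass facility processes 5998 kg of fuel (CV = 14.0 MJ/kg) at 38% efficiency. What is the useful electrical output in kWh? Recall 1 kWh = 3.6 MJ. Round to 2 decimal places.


Total energy = mass * CV = 5998 * 14.0 = 83972.0 MJ
Useful energy = total * eta = 83972.0 * 0.38 = 31909.36 MJ
Convert to kWh: 31909.36 / 3.6
Useful energy = 8863.71 kWh

8863.71


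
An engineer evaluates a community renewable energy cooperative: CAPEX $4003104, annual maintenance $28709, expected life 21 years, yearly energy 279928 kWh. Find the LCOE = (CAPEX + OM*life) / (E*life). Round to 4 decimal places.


Total cost = CAPEX + OM * lifetime = 4003104 + 28709 * 21 = 4003104 + 602889 = 4605993
Total generation = annual * lifetime = 279928 * 21 = 5878488 kWh
LCOE = 4605993 / 5878488
LCOE = 0.7835 $/kWh

0.7835


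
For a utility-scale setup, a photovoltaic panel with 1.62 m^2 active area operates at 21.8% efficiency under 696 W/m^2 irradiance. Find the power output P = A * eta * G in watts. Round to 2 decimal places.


Use the solar power formula P = A * eta * G.
Given: A = 1.62 m^2, eta = 0.218, G = 696 W/m^2
P = 1.62 * 0.218 * 696
P = 245.80 W

245.80


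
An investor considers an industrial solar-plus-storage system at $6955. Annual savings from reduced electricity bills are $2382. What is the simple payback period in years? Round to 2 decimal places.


Simple payback period = initial cost / annual savings
Payback = 6955 / 2382
Payback = 2.92 years

2.92


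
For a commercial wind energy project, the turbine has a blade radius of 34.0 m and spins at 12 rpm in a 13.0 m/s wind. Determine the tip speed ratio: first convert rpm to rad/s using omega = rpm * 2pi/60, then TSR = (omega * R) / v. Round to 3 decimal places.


Convert rotational speed to rad/s:
  omega = 12 * 2 * pi / 60 = 1.2566 rad/s
Compute tip speed:
  v_tip = omega * R = 1.2566 * 34.0 = 42.726 m/s
Tip speed ratio:
  TSR = v_tip / v_wind = 42.726 / 13.0 = 3.287

3.287


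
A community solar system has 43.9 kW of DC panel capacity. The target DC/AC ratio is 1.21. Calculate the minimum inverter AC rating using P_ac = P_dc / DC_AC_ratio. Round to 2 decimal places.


The inverter AC capacity is determined by the DC/AC ratio.
Given: P_dc = 43.9 kW, DC/AC ratio = 1.21
P_ac = P_dc / ratio = 43.9 / 1.21
P_ac = 36.28 kW

36.28


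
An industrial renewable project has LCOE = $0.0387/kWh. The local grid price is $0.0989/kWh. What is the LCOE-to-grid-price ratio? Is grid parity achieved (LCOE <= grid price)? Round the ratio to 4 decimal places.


Compare LCOE to grid price:
  LCOE = $0.0387/kWh, Grid price = $0.0989/kWh
  Ratio = LCOE / grid_price = 0.0387 / 0.0989 = 0.3913
  Grid parity achieved (ratio <= 1)? yes

0.3913


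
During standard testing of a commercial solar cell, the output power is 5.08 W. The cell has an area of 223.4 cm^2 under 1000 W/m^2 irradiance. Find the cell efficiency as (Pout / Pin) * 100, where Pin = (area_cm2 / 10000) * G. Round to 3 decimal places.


First compute the input power:
  Pin = area_cm2 / 10000 * G = 223.4 / 10000 * 1000 = 22.34 W
Then compute efficiency:
  Efficiency = (Pout / Pin) * 100 = (5.08 / 22.34) * 100
  Efficiency = 22.739%

22.739


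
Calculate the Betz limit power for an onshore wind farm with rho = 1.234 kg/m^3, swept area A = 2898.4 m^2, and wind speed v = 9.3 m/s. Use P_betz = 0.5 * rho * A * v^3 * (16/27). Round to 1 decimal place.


The Betz coefficient Cp_max = 16/27 = 0.5926
v^3 = 9.3^3 = 804.357
P_betz = 0.5 * rho * A * v^3 * Cp_max
P_betz = 0.5 * 1.234 * 2898.4 * 804.357 * 0.5926
P_betz = 852410.0 W

852410.0


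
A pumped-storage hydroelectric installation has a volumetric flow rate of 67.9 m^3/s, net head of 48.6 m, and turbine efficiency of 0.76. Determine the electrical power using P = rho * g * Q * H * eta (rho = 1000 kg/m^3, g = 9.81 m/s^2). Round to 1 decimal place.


Apply the hydropower formula P = rho * g * Q * H * eta
rho * g = 1000 * 9.81 = 9810.0
P = 9810.0 * 67.9 * 48.6 * 0.76
P = 24603032.7 W

24603032.7


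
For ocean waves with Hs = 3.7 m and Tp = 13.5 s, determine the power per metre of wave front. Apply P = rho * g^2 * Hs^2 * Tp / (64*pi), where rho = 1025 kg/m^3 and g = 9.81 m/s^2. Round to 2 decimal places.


Apply wave power formula:
  g^2 = 9.81^2 = 96.2361
  Hs^2 = 3.7^2 = 13.69
  Numerator = rho * g^2 * Hs^2 * Tp = 1025 * 96.2361 * 13.69 * 13.5 = 18230521.69
  Denominator = 64 * pi = 201.0619
  P = 18230521.69 / 201.0619 = 90671.18 W/m

90671.18


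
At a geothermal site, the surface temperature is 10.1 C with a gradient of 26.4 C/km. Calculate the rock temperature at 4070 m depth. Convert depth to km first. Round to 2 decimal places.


Convert depth to km: 4070 / 1000 = 4.07 km
Temperature increase = gradient * depth_km = 26.4 * 4.07 = 107.45 C
Temperature at depth = T_surface + delta_T = 10.1 + 107.45
T = 117.55 C

117.55


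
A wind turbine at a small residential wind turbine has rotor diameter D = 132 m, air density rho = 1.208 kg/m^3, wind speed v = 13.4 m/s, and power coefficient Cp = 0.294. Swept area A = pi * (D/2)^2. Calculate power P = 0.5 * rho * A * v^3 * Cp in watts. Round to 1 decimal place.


Step 1 -- Compute swept area:
  A = pi * (D/2)^2 = pi * (132/2)^2 = 13684.78 m^2
Step 2 -- Apply wind power equation:
  P = 0.5 * rho * A * v^3 * Cp
  v^3 = 13.4^3 = 2406.104
  P = 0.5 * 1.208 * 13684.78 * 2406.104 * 0.294
  P = 5847044.6 W

5847044.6


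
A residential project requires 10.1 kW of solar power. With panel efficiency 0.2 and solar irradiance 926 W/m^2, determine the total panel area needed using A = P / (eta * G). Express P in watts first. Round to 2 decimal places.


Convert target power to watts: P = 10.1 * 1000 = 10100.0 W
Compute denominator: eta * G = 0.2 * 926 = 185.2
Required area A = P / (eta * G) = 10100.0 / 185.2
A = 54.54 m^2

54.54


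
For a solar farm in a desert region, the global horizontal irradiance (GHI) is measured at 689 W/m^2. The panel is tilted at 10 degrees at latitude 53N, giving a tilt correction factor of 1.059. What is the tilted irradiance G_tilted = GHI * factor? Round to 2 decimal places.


Identify the given values:
  GHI = 689 W/m^2, tilt correction factor = 1.059
Apply the formula G_tilted = GHI * factor:
  G_tilted = 689 * 1.059
  G_tilted = 729.65 W/m^2

729.65


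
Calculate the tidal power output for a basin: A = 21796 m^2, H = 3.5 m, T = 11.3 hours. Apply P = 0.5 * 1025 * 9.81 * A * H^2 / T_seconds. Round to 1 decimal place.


Convert period to seconds: T = 11.3 * 3600 = 40680.0 s
H^2 = 3.5^2 = 12.25
P = 0.5 * rho * g * A * H^2 / T
P = 0.5 * 1025 * 9.81 * 21796 * 12.25 / 40680.0
P = 32998.5 W

32998.5


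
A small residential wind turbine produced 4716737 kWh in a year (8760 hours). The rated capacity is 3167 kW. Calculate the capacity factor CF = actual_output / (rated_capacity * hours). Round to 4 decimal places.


Capacity factor = actual output / maximum possible output
Maximum possible = rated * hours = 3167 * 8760 = 27742920 kWh
CF = 4716737 / 27742920
CF = 0.1700

0.1700


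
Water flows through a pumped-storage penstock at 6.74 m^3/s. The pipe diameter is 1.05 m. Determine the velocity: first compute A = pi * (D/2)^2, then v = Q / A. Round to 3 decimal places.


Compute pipe cross-sectional area:
  A = pi * (D/2)^2 = pi * (1.05/2)^2 = 0.8659 m^2
Calculate velocity:
  v = Q / A = 6.74 / 0.8659
  v = 7.784 m/s

7.784


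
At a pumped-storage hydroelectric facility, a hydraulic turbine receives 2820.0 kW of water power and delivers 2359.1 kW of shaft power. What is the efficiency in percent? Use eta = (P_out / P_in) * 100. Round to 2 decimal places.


Turbine efficiency = (output power / input power) * 100
eta = (2359.1 / 2820.0) * 100
eta = 83.66%

83.66


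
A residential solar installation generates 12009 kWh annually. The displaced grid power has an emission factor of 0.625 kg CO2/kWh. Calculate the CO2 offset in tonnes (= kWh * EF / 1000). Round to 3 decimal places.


CO2 offset in kg = generation * emission_factor
CO2 offset = 12009 * 0.625 = 7505.63 kg
Convert to tonnes:
  CO2 offset = 7505.63 / 1000 = 7.506 tonnes

7.506


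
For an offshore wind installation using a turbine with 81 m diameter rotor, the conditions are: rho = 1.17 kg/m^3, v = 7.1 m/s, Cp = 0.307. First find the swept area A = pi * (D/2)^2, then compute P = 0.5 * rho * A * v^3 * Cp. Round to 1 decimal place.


Step 1 -- Compute swept area:
  A = pi * (D/2)^2 = pi * (81/2)^2 = 5153.0 m^2
Step 2 -- Apply wind power equation:
  P = 0.5 * rho * A * v^3 * Cp
  v^3 = 7.1^3 = 357.911
  P = 0.5 * 1.17 * 5153.0 * 357.911 * 0.307
  P = 331229.7 W

331229.7


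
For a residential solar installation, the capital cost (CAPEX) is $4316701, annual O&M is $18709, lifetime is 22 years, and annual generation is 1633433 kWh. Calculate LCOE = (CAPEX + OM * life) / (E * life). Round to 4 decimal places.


Total cost = CAPEX + OM * lifetime = 4316701 + 18709 * 22 = 4316701 + 411598 = 4728299
Total generation = annual * lifetime = 1633433 * 22 = 35935526 kWh
LCOE = 4728299 / 35935526
LCOE = 0.1316 $/kWh

0.1316


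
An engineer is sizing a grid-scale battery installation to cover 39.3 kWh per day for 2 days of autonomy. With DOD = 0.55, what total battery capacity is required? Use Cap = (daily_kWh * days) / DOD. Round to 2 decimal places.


Total energy needed = daily * days = 39.3 * 2 = 78.6 kWh
Account for depth of discharge:
  Cap = total_energy / DOD = 78.6 / 0.55
  Cap = 142.91 kWh

142.91


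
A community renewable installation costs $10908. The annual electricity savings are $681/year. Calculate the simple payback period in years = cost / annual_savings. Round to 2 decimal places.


Simple payback period = initial cost / annual savings
Payback = 10908 / 681
Payback = 16.02 years

16.02


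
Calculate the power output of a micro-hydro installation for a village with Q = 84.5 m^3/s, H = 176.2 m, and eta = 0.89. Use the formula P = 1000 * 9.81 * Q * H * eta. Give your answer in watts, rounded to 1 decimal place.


Apply the hydropower formula P = rho * g * Q * H * eta
rho * g = 1000 * 9.81 = 9810.0
P = 9810.0 * 84.5 * 176.2 * 0.89
P = 129993497.0 W

129993497.0


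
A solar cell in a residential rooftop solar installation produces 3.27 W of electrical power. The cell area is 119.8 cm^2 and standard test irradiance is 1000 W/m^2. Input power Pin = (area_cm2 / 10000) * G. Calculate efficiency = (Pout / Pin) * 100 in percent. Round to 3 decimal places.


First compute the input power:
  Pin = area_cm2 / 10000 * G = 119.8 / 10000 * 1000 = 11.98 W
Then compute efficiency:
  Efficiency = (Pout / Pin) * 100 = (3.27 / 11.98) * 100
  Efficiency = 27.295%

27.295


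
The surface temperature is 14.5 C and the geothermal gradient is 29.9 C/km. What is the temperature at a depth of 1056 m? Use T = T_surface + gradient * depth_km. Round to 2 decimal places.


Convert depth to km: 1056 / 1000 = 1.056 km
Temperature increase = gradient * depth_km = 29.9 * 1.056 = 31.57 C
Temperature at depth = T_surface + delta_T = 14.5 + 31.57
T = 46.07 C

46.07


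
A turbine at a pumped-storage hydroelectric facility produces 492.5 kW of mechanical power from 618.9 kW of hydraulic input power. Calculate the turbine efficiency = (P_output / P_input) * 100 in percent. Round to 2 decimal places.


Turbine efficiency = (output power / input power) * 100
eta = (492.5 / 618.9) * 100
eta = 79.58%

79.58


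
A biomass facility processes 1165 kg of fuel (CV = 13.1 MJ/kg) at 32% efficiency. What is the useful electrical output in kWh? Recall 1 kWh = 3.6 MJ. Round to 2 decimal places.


Total energy = mass * CV = 1165 * 13.1 = 15261.5 MJ
Useful energy = total * eta = 15261.5 * 0.32 = 4883.68 MJ
Convert to kWh: 4883.68 / 3.6
Useful energy = 1356.58 kWh

1356.58


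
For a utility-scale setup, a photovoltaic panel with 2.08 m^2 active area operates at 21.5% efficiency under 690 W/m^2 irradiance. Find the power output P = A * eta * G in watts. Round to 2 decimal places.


Use the solar power formula P = A * eta * G.
Given: A = 2.08 m^2, eta = 0.215, G = 690 W/m^2
P = 2.08 * 0.215 * 690
P = 308.57 W

308.57


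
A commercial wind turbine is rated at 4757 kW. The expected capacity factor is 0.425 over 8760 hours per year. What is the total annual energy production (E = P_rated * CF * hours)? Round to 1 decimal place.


Annual energy = rated_kW * capacity_factor * hours_per_year
Given: P_rated = 4757 kW, CF = 0.425, hours = 8760
E = 4757 * 0.425 * 8760
E = 17710311.0 kWh

17710311.0


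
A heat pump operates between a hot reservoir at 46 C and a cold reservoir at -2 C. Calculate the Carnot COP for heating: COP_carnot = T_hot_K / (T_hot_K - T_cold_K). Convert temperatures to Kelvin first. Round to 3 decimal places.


Convert to Kelvin:
  T_hot = 46 + 273.15 = 319.15 K
  T_cold = -2 + 273.15 = 271.15 K
Apply Carnot COP formula:
  COP = T_hot_K / (T_hot_K - T_cold_K) = 319.15 / 48.0
  COP = 6.649

6.649


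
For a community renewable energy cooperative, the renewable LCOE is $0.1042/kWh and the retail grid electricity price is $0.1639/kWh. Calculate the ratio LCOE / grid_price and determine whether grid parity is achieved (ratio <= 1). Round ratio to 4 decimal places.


Compare LCOE to grid price:
  LCOE = $0.1042/kWh, Grid price = $0.1639/kWh
  Ratio = LCOE / grid_price = 0.1042 / 0.1639 = 0.6358
  Grid parity achieved (ratio <= 1)? yes

0.6358


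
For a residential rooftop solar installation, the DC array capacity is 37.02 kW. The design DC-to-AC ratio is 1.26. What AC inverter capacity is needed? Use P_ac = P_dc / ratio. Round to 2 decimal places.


The inverter AC capacity is determined by the DC/AC ratio.
Given: P_dc = 37.02 kW, DC/AC ratio = 1.26
P_ac = P_dc / ratio = 37.02 / 1.26
P_ac = 29.38 kW

29.38


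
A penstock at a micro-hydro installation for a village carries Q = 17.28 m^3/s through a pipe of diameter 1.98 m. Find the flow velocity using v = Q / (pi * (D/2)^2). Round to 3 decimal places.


Compute pipe cross-sectional area:
  A = pi * (D/2)^2 = pi * (1.98/2)^2 = 3.0791 m^2
Calculate velocity:
  v = Q / A = 17.28 / 3.0791
  v = 5.612 m/s

5.612


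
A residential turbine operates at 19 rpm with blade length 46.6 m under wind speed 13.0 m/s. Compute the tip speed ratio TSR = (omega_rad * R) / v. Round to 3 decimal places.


Convert rotational speed to rad/s:
  omega = 19 * 2 * pi / 60 = 1.9897 rad/s
Compute tip speed:
  v_tip = omega * R = 1.9897 * 46.6 = 92.719 m/s
Tip speed ratio:
  TSR = v_tip / v_wind = 92.719 / 13.0 = 7.132

7.132


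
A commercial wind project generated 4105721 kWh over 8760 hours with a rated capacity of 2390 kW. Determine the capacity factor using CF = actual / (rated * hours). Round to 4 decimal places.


Capacity factor = actual output / maximum possible output
Maximum possible = rated * hours = 2390 * 8760 = 20936400 kWh
CF = 4105721 / 20936400
CF = 0.1961

0.1961


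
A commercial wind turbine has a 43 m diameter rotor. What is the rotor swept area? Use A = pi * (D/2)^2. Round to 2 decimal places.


Compute the rotor radius:
  r = D / 2 = 43 / 2 = 21.5 m
Calculate swept area:
  A = pi * r^2 = pi * 21.5^2
  A = 1452.20 m^2

1452.20


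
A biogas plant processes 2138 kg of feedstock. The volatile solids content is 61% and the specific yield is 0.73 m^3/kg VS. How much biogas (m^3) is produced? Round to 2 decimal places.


Compute volatile solids:
  VS = mass * VS_fraction = 2138 * 0.61 = 1304.18 kg
Calculate biogas volume:
  Biogas = VS * specific_yield = 1304.18 * 0.73
  Biogas = 952.05 m^3

952.05


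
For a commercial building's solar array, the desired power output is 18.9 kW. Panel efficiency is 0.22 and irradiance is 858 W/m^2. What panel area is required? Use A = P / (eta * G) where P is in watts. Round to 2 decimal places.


Convert target power to watts: P = 18.9 * 1000 = 18900.0 W
Compute denominator: eta * G = 0.22 * 858 = 188.76
Required area A = P / (eta * G) = 18900.0 / 188.76
A = 100.13 m^2

100.13


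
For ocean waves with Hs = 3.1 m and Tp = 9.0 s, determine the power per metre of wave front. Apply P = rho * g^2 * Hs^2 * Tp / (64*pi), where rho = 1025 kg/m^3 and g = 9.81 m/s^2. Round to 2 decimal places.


Apply wave power formula:
  g^2 = 9.81^2 = 96.2361
  Hs^2 = 3.1^2 = 9.61
  Numerator = rho * g^2 * Hs^2 * Tp = 1025 * 96.2361 * 9.61 * 9.0 = 8531546.8
  Denominator = 64 * pi = 201.0619
  P = 8531546.8 / 201.0619 = 42432.43 W/m

42432.43


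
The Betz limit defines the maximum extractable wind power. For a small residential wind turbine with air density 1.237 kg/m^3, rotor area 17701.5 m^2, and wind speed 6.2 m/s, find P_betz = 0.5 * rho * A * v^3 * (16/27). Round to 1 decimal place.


The Betz coefficient Cp_max = 16/27 = 0.5926
v^3 = 6.2^3 = 238.328
P_betz = 0.5 * rho * A * v^3 * Cp_max
P_betz = 0.5 * 1.237 * 17701.5 * 238.328 * 0.5926
P_betz = 1546254.8 W

1546254.8


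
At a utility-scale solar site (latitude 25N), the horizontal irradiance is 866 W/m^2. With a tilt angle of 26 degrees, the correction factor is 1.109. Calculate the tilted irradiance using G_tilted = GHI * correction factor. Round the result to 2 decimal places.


Identify the given values:
  GHI = 866 W/m^2, tilt correction factor = 1.109
Apply the formula G_tilted = GHI * factor:
  G_tilted = 866 * 1.109
  G_tilted = 960.39 W/m^2

960.39


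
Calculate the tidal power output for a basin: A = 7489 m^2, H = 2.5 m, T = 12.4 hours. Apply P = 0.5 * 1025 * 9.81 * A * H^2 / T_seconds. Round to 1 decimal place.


Convert period to seconds: T = 12.4 * 3600 = 44640.0 s
H^2 = 2.5^2 = 6.25
P = 0.5 * rho * g * A * H^2 / T
P = 0.5 * 1025 * 9.81 * 7489 * 6.25 / 44640.0
P = 5271.6 W

5271.6


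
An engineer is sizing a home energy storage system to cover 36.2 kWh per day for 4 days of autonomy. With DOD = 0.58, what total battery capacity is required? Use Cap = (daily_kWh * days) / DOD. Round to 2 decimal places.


Total energy needed = daily * days = 36.2 * 4 = 144.8 kWh
Account for depth of discharge:
  Cap = total_energy / DOD = 144.8 / 0.58
  Cap = 249.66 kWh

249.66


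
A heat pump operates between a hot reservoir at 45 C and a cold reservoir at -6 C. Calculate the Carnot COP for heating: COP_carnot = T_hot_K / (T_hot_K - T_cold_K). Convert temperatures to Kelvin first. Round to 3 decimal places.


Convert to Kelvin:
  T_hot = 45 + 273.15 = 318.15 K
  T_cold = -6 + 273.15 = 267.15 K
Apply Carnot COP formula:
  COP = T_hot_K / (T_hot_K - T_cold_K) = 318.15 / 51.0
  COP = 6.238

6.238


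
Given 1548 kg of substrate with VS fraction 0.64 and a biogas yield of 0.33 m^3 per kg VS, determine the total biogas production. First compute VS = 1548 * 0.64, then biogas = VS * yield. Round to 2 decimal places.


Compute volatile solids:
  VS = mass * VS_fraction = 1548 * 0.64 = 990.72 kg
Calculate biogas volume:
  Biogas = VS * specific_yield = 990.72 * 0.33
  Biogas = 326.94 m^3

326.94


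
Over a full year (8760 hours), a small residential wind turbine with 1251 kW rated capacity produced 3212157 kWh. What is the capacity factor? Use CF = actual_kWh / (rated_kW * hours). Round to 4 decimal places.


Capacity factor = actual output / maximum possible output
Maximum possible = rated * hours = 1251 * 8760 = 10958760 kWh
CF = 3212157 / 10958760
CF = 0.2931

0.2931


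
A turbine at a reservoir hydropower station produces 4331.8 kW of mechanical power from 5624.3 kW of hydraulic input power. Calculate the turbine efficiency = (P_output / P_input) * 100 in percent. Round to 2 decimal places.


Turbine efficiency = (output power / input power) * 100
eta = (4331.8 / 5624.3) * 100
eta = 77.02%

77.02


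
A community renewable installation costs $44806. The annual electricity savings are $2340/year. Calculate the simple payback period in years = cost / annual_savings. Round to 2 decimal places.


Simple payback period = initial cost / annual savings
Payback = 44806 / 2340
Payback = 19.15 years

19.15


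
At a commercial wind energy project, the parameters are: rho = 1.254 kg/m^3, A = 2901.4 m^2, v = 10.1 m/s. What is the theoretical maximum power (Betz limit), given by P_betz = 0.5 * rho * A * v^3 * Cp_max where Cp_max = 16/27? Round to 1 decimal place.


The Betz coefficient Cp_max = 16/27 = 0.5926
v^3 = 10.1^3 = 1030.301
P_betz = 0.5 * rho * A * v^3 * Cp_max
P_betz = 0.5 * 1.254 * 2901.4 * 1030.301 * 0.5926
P_betz = 1110696.7 W

1110696.7


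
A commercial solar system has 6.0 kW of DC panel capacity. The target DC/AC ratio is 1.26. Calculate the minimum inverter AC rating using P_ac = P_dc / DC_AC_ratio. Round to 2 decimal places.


The inverter AC capacity is determined by the DC/AC ratio.
Given: P_dc = 6.0 kW, DC/AC ratio = 1.26
P_ac = P_dc / ratio = 6.0 / 1.26
P_ac = 4.76 kW

4.76


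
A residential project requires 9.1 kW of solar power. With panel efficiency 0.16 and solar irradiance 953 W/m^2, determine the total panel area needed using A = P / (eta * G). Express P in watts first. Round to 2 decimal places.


Convert target power to watts: P = 9.1 * 1000 = 9100.0 W
Compute denominator: eta * G = 0.16 * 953 = 152.48
Required area A = P / (eta * G) = 9100.0 / 152.48
A = 59.68 m^2

59.68


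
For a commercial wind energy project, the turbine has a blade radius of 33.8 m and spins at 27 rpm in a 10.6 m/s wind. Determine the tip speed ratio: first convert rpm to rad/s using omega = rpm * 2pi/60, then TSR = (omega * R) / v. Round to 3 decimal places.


Convert rotational speed to rad/s:
  omega = 27 * 2 * pi / 60 = 2.8274 rad/s
Compute tip speed:
  v_tip = omega * R = 2.8274 * 33.8 = 95.567 m/s
Tip speed ratio:
  TSR = v_tip / v_wind = 95.567 / 10.6 = 9.016

9.016


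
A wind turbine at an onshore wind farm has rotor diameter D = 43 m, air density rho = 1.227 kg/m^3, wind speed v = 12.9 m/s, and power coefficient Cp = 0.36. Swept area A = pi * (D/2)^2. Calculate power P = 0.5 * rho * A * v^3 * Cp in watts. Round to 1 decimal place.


Step 1 -- Compute swept area:
  A = pi * (D/2)^2 = pi * (43/2)^2 = 1452.2 m^2
Step 2 -- Apply wind power equation:
  P = 0.5 * rho * A * v^3 * Cp
  v^3 = 12.9^3 = 2146.689
  P = 0.5 * 1.227 * 1452.2 * 2146.689 * 0.36
  P = 688514.3 W

688514.3


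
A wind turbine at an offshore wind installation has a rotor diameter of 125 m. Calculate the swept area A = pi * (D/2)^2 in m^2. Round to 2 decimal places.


Compute the rotor radius:
  r = D / 2 = 125 / 2 = 62.5 m
Calculate swept area:
  A = pi * r^2 = pi * 62.5^2
  A = 12271.85 m^2

12271.85


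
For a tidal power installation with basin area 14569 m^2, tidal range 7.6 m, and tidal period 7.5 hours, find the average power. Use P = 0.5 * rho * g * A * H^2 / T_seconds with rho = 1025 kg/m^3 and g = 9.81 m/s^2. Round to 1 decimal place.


Convert period to seconds: T = 7.5 * 3600 = 27000.0 s
H^2 = 7.6^2 = 57.76
P = 0.5 * rho * g * A * H^2 / T
P = 0.5 * 1025 * 9.81 * 14569 * 57.76 / 27000.0
P = 156695.3 W

156695.3


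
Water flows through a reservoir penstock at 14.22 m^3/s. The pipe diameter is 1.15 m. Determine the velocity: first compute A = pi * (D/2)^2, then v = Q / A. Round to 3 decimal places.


Compute pipe cross-sectional area:
  A = pi * (D/2)^2 = pi * (1.15/2)^2 = 1.0387 m^2
Calculate velocity:
  v = Q / A = 14.22 / 1.0387
  v = 13.690 m/s

13.690


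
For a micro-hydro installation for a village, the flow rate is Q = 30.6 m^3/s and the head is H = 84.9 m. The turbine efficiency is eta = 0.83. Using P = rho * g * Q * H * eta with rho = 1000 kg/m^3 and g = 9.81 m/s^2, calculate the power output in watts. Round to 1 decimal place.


Apply the hydropower formula P = rho * g * Q * H * eta
rho * g = 1000 * 9.81 = 9810.0
P = 9810.0 * 30.6 * 84.9 * 0.83
P = 21153206.9 W

21153206.9


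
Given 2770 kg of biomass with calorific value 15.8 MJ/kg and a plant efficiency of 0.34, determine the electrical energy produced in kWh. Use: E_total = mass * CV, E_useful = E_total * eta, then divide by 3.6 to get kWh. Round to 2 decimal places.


Total energy = mass * CV = 2770 * 15.8 = 43766.0 MJ
Useful energy = total * eta = 43766.0 * 0.34 = 14880.44 MJ
Convert to kWh: 14880.44 / 3.6
Useful energy = 4133.46 kWh

4133.46


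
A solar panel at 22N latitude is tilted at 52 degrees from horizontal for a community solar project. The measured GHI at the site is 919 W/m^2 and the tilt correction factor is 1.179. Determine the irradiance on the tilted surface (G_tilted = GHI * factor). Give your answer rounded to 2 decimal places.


Identify the given values:
  GHI = 919 W/m^2, tilt correction factor = 1.179
Apply the formula G_tilted = GHI * factor:
  G_tilted = 919 * 1.179
  G_tilted = 1083.50 W/m^2

1083.50


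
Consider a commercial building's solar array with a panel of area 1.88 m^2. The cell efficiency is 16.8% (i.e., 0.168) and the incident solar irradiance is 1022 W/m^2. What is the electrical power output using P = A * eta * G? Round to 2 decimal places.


Use the solar power formula P = A * eta * G.
Given: A = 1.88 m^2, eta = 0.168, G = 1022 W/m^2
P = 1.88 * 0.168 * 1022
P = 322.79 W

322.79


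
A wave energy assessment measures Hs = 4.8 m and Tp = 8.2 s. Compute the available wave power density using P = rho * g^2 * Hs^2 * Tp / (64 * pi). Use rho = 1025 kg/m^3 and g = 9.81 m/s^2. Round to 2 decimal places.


Apply wave power formula:
  g^2 = 9.81^2 = 96.2361
  Hs^2 = 4.8^2 = 23.04
  Numerator = rho * g^2 * Hs^2 * Tp = 1025 * 96.2361 * 23.04 * 8.2 = 18636236.25
  Denominator = 64 * pi = 201.0619
  P = 18636236.25 / 201.0619 = 92689.03 W/m

92689.03


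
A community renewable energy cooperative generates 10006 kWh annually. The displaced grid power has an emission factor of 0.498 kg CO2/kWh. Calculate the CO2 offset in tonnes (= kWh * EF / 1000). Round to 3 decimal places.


CO2 offset in kg = generation * emission_factor
CO2 offset = 10006 * 0.498 = 4982.99 kg
Convert to tonnes:
  CO2 offset = 4982.99 / 1000 = 4.983 tonnes

4.983


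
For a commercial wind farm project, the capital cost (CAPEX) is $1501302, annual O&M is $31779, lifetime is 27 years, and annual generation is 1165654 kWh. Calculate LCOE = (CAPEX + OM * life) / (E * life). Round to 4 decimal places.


Total cost = CAPEX + OM * lifetime = 1501302 + 31779 * 27 = 1501302 + 858033 = 2359335
Total generation = annual * lifetime = 1165654 * 27 = 31472658 kWh
LCOE = 2359335 / 31472658
LCOE = 0.0750 $/kWh

0.0750


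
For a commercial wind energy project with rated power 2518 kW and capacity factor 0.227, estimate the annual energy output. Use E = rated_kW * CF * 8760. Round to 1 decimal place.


Annual energy = rated_kW * capacity_factor * hours_per_year
Given: P_rated = 2518 kW, CF = 0.227, hours = 8760
E = 2518 * 0.227 * 8760
E = 5007093.4 kWh

5007093.4


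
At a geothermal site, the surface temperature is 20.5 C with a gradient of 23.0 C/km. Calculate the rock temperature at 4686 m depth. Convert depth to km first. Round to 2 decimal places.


Convert depth to km: 4686 / 1000 = 4.686 km
Temperature increase = gradient * depth_km = 23.0 * 4.686 = 107.78 C
Temperature at depth = T_surface + delta_T = 20.5 + 107.78
T = 128.28 C

128.28


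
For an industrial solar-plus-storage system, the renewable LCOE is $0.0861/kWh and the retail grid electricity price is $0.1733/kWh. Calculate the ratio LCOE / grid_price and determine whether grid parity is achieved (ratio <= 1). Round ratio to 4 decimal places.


Compare LCOE to grid price:
  LCOE = $0.0861/kWh, Grid price = $0.1733/kWh
  Ratio = LCOE / grid_price = 0.0861 / 0.1733 = 0.4968
  Grid parity achieved (ratio <= 1)? yes

0.4968


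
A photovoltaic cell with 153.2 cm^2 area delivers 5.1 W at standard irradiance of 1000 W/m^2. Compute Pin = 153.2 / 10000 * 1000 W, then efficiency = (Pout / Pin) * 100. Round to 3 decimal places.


First compute the input power:
  Pin = area_cm2 / 10000 * G = 153.2 / 10000 * 1000 = 15.32 W
Then compute efficiency:
  Efficiency = (Pout / Pin) * 100 = (5.1 / 15.32) * 100
  Efficiency = 33.290%

33.290


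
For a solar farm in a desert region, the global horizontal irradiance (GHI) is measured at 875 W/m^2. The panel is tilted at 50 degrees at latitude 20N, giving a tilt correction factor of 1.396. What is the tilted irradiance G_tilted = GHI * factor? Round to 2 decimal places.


Identify the given values:
  GHI = 875 W/m^2, tilt correction factor = 1.396
Apply the formula G_tilted = GHI * factor:
  G_tilted = 875 * 1.396
  G_tilted = 1221.50 W/m^2

1221.50


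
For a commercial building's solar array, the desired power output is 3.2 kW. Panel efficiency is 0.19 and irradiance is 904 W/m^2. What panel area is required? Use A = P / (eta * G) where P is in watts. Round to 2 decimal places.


Convert target power to watts: P = 3.2 * 1000 = 3200.0 W
Compute denominator: eta * G = 0.19 * 904 = 171.76
Required area A = P / (eta * G) = 3200.0 / 171.76
A = 18.63 m^2

18.63


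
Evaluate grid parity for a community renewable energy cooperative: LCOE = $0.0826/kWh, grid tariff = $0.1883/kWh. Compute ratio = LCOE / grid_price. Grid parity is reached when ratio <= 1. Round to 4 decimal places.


Compare LCOE to grid price:
  LCOE = $0.0826/kWh, Grid price = $0.1883/kWh
  Ratio = LCOE / grid_price = 0.0826 / 0.1883 = 0.4387
  Grid parity achieved (ratio <= 1)? yes

0.4387


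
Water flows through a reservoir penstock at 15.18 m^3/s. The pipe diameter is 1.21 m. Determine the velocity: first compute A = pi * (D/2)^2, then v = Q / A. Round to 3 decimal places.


Compute pipe cross-sectional area:
  A = pi * (D/2)^2 = pi * (1.21/2)^2 = 1.1499 m^2
Calculate velocity:
  v = Q / A = 15.18 / 1.1499
  v = 13.201 m/s

13.201


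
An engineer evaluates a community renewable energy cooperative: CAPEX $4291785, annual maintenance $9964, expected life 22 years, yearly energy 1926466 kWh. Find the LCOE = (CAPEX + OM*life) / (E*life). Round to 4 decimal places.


Total cost = CAPEX + OM * lifetime = 4291785 + 9964 * 22 = 4291785 + 219208 = 4510993
Total generation = annual * lifetime = 1926466 * 22 = 42382252 kWh
LCOE = 4510993 / 42382252
LCOE = 0.1064 $/kWh

0.1064


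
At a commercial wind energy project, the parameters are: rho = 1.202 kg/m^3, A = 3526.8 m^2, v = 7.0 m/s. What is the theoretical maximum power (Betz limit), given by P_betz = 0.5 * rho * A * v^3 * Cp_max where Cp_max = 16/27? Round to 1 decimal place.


The Betz coefficient Cp_max = 16/27 = 0.5926
v^3 = 7.0^3 = 343.0
P_betz = 0.5 * rho * A * v^3 * Cp_max
P_betz = 0.5 * 1.202 * 3526.8 * 343.0 * 0.5926
P_betz = 430829.7 W

430829.7


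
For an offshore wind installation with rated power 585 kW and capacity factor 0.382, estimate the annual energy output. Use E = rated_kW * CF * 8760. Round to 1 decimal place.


Annual energy = rated_kW * capacity_factor * hours_per_year
Given: P_rated = 585 kW, CF = 0.382, hours = 8760
E = 585 * 0.382 * 8760
E = 1957597.2 kWh

1957597.2


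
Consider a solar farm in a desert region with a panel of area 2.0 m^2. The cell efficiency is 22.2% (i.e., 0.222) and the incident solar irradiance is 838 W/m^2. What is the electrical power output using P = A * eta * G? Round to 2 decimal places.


Use the solar power formula P = A * eta * G.
Given: A = 2.0 m^2, eta = 0.222, G = 838 W/m^2
P = 2.0 * 0.222 * 838
P = 372.07 W

372.07


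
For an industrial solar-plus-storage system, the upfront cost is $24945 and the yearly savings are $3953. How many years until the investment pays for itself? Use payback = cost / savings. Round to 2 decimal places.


Simple payback period = initial cost / annual savings
Payback = 24945 / 3953
Payback = 6.31 years

6.31


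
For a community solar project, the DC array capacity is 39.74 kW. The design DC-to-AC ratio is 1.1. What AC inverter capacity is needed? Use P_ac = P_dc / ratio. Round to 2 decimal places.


The inverter AC capacity is determined by the DC/AC ratio.
Given: P_dc = 39.74 kW, DC/AC ratio = 1.1
P_ac = P_dc / ratio = 39.74 / 1.1
P_ac = 36.13 kW

36.13


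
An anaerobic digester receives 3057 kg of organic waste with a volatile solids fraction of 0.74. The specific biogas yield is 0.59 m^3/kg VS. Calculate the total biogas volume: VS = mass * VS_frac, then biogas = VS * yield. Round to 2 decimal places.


Compute volatile solids:
  VS = mass * VS_fraction = 3057 * 0.74 = 2262.18 kg
Calculate biogas volume:
  Biogas = VS * specific_yield = 2262.18 * 0.59
  Biogas = 1334.69 m^3

1334.69


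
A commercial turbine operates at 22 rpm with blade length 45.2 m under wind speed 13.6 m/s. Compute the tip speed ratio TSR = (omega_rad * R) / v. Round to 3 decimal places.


Convert rotational speed to rad/s:
  omega = 22 * 2 * pi / 60 = 2.3038 rad/s
Compute tip speed:
  v_tip = omega * R = 2.3038 * 45.2 = 104.133 m/s
Tip speed ratio:
  TSR = v_tip / v_wind = 104.133 / 13.6 = 7.657

7.657


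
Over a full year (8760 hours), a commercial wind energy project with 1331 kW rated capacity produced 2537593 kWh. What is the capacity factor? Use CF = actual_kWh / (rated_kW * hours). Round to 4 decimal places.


Capacity factor = actual output / maximum possible output
Maximum possible = rated * hours = 1331 * 8760 = 11659560 kWh
CF = 2537593 / 11659560
CF = 0.2176

0.2176


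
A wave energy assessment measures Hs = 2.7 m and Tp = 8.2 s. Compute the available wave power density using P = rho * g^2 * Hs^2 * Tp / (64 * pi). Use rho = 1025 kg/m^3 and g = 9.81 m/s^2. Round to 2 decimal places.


Apply wave power formula:
  g^2 = 9.81^2 = 96.2361
  Hs^2 = 2.7^2 = 7.29
  Numerator = rho * g^2 * Hs^2 * Tp = 1025 * 96.2361 * 7.29 * 8.2 = 5896621.63
  Denominator = 64 * pi = 201.0619
  P = 5896621.63 / 201.0619 = 29327.39 W/m

29327.39


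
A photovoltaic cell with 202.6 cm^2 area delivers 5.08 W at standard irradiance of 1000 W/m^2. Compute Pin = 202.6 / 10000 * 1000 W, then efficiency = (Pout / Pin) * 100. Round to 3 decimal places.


First compute the input power:
  Pin = area_cm2 / 10000 * G = 202.6 / 10000 * 1000 = 20.26 W
Then compute efficiency:
  Efficiency = (Pout / Pin) * 100 = (5.08 / 20.26) * 100
  Efficiency = 25.074%

25.074


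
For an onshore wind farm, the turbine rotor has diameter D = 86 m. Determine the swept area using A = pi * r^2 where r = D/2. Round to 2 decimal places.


Compute the rotor radius:
  r = D / 2 = 86 / 2 = 43.0 m
Calculate swept area:
  A = pi * r^2 = pi * 43.0^2
  A = 5808.80 m^2

5808.80


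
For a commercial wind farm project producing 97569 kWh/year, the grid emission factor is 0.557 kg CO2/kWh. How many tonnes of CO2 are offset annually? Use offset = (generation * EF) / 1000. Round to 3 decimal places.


CO2 offset in kg = generation * emission_factor
CO2 offset = 97569 * 0.557 = 54345.93 kg
Convert to tonnes:
  CO2 offset = 54345.93 / 1000 = 54.346 tonnes

54.346


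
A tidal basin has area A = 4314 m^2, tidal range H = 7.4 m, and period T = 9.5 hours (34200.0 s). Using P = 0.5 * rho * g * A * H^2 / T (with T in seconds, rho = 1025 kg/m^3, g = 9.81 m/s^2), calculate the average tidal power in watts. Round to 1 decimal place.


Convert period to seconds: T = 9.5 * 3600 = 34200.0 s
H^2 = 7.4^2 = 54.76
P = 0.5 * rho * g * A * H^2 / T
P = 0.5 * 1025 * 9.81 * 4314 * 54.76 / 34200.0
P = 34728.0 W

34728.0


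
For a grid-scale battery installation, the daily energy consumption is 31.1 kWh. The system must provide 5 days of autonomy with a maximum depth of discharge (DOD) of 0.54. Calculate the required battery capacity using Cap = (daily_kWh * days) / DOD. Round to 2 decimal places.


Total energy needed = daily * days = 31.1 * 5 = 155.5 kWh
Account for depth of discharge:
  Cap = total_energy / DOD = 155.5 / 0.54
  Cap = 287.96 kWh

287.96


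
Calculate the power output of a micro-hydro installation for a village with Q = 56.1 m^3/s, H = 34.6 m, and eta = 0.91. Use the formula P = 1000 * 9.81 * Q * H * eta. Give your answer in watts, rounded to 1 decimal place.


Apply the hydropower formula P = rho * g * Q * H * eta
rho * g = 1000 * 9.81 = 9810.0
P = 9810.0 * 56.1 * 34.6 * 0.91
P = 17328036.7 W

17328036.7


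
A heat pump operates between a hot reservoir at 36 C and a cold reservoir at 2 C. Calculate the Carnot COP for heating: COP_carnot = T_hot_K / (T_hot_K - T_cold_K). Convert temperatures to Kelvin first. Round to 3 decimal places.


Convert to Kelvin:
  T_hot = 36 + 273.15 = 309.15 K
  T_cold = 2 + 273.15 = 275.15 K
Apply Carnot COP formula:
  COP = T_hot_K / (T_hot_K - T_cold_K) = 309.15 / 34.0
  COP = 9.093

9.093
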